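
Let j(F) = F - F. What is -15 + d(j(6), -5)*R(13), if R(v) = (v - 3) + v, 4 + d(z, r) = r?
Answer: -222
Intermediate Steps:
j(F) = 0
d(z, r) = -4 + r
R(v) = -3 + 2*v (R(v) = (-3 + v) + v = -3 + 2*v)
-15 + d(j(6), -5)*R(13) = -15 + (-4 - 5)*(-3 + 2*13) = -15 - 9*(-3 + 26) = -15 - 9*23 = -15 - 207 = -222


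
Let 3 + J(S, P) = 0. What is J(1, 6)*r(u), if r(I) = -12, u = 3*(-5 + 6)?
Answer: 36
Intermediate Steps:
J(S, P) = -3 (J(S, P) = -3 + 0 = -3)
u = 3 (u = 3*1 = 3)
J(1, 6)*r(u) = -3*(-12) = 36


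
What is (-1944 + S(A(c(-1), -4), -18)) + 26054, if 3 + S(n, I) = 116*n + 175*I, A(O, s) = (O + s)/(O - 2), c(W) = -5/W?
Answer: 62987/3 ≈ 20996.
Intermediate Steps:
A(O, s) = (O + s)/(-2 + O)
S(n, I) = -3 + 116*n + 175*I (S(n, I) = -3 + (116*n + 175*I) = -3 + 116*n + 175*I)
(-1944 + S(A(c(-1), -4), -18)) + 26054 = (-1944 + (-3 + 116*((-5/(-1) - 4)/(-2 - 5/(-1))) + 175*(-18))) + 26054 = (-1944 + (-3 + 116*((-5*(-1) - 4)/(-2 - 5*(-1))) - 3150)) + 26054 = (-1944 + (-3 + 116*((5 - 4)/(-2 + 5)) - 3150)) + 26054 = (-1944 + (-3 + 116*(1/3) - 3150)) + 26054 = (-1944 + (-3 + 116*((⅓)*1) - 3150)) + 26054 = (-1944 + (-3 + 116*(⅓) - 3150)) + 26054 = (-1944 + (-3 + 116/3 - 3150)) + 26054 = (-1944 - 9343/3) + 26054 = -15175/3 + 26054 = 62987/3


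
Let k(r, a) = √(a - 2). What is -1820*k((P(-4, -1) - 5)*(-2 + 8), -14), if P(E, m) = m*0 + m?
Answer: -7280*I ≈ -7280.0*I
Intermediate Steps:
P(E, m) = m (P(E, m) = 0 + m = m)
k(r, a) = √(-2 + a)
-1820*k((P(-4, -1) - 5)*(-2 + 8), -14) = -1820*√(-2 - 14) = -7280*I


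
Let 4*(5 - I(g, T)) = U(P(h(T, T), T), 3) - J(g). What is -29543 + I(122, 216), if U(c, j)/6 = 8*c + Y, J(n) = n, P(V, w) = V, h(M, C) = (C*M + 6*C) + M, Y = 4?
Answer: -1215059/2 ≈ -6.0753e+5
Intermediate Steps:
h(M, C) = M + 6*C + C*M (h(M, C) = (6*C + C*M) + M = M + 6*C + C*M)
U(c, j) = 24 + 48*c (U(c, j) = 6*(8*c + 4) = 6*(4 + 8*c) = 24 + 48*c)
I(g, T) = -1 - 84*T - 12*T² + g/4 (I(g, T) = 5 - ((24 + 48*(T + 6*T + T*T)) - g)/4 = 5 - ((24 + 48*(T + 6*T + T²)) - g)/4 = 5 - ((24 + 48*(T² + 7*T)) - g)/4 = 5 - ((24 + (48*T² + 336*T)) - g)/4 = 5 - ((24 + 48*T² + 336*T) - g)/4 = 5 - (24 - g + 48*T² + 336*T)/4 = 5 + (-6 - 84*T - 12*T² + g/4) = -1 - 84*T - 12*T² + g/4)
-29543 + I(122, 216) = -29543 + (-1 - 84*216 - 12*216² + (¼)*122) = -29543 + (-1 - 18144 - 12*46656 + 61/2) = -29543 + (-1 - 18144 - 559872 + 61/2) = -29543 - 1155973/2 = -1215059/2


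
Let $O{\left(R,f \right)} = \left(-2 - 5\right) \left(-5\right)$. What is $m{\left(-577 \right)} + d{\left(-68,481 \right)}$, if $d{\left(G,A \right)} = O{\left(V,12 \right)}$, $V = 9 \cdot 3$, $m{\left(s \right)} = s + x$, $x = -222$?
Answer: $-764$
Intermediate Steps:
$m{\left(s \right)} = -222 + s$ ($m{\left(s \right)} = s - 222 = -222 + s$)
$V = 27$
$O{\left(R,f \right)} = 35$ ($O{\left(R,f \right)} = \left(-7\right) \left(-5\right) = 35$)
$d{\left(G,A \right)} = 35$
$m{\left(-577 \right)} + d{\left(-68,481 \right)} = \left(-222 - 577\right) + 35 = -799 + 35 = -764$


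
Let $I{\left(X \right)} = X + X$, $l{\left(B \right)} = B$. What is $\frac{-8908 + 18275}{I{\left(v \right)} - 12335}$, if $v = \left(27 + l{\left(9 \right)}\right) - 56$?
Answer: $- \frac{9367}{12375} \approx -0.75693$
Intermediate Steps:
$v = -20$ ($v = \left(27 + 9\right) - 56 = 36 - 56 = -20$)
$I{\left(X \right)} = 2 X$
$\frac{-8908 + 18275}{I{\left(v \right)} - 12335} = \frac{-8908 + 18275}{2 \left(-20\right) - 12335} = \frac{9367}{-40 - 12335} = \frac{9367}{-12375} = 9367 \left(- \frac{1}{12375}\right) = - \frac{9367}{12375}$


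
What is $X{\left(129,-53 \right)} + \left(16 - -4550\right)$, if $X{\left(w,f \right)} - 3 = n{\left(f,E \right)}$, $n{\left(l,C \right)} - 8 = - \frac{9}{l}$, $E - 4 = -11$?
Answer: $\frac{242590}{53} \approx 4577.2$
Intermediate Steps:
$E = -7$ ($E = 4 - 11 = -7$)
$n{\left(l,C \right)} = 8 - \frac{9}{l}$
$X{\left(w,f \right)} = 11 - \frac{9}{f}$ ($X{\left(w,f \right)} = 3 + \left(8 - \frac{9}{f}\right) = 11 - \frac{9}{f}$)
$X{\left(129,-53 \right)} + \left(16 - -4550\right) = \left(11 - \frac{9}{-53}\right) + \left(16 - -4550\right) = \left(11 - - \frac{9}{53}\right) + \left(16 + 4550\right) = \left(11 + \frac{9}{53}\right) + 4566 = \frac{592}{53} + 4566 = \frac{242590}{53}$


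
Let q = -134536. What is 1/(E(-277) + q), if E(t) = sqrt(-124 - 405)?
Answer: -134536/18099935825 - 23*I/18099935825 ≈ -7.433e-6 - 1.2707e-9*I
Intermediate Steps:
E(t) = 23*I (E(t) = sqrt(-529) = 23*I)
1/(E(-277) + q) = 1/(23*I - 134536) = 1/(-134536 + 23*I) = (-134536 - 23*I)/18099935825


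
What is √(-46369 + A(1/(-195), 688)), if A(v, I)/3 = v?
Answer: I*√195909090/65 ≈ 215.33*I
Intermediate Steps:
A(v, I) = 3*v
√(-46369 + A(1/(-195), 688)) = √(-46369 + 3/(-195)) = √(-46369 + 3*(-1/195)) = √(-46369 - 1/65) = √(-3013986/65) = I*√195909090/65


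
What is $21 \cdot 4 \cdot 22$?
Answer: $1848$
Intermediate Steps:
$21 \cdot 4 \cdot 22 = 21 \cdot 88 = 1848$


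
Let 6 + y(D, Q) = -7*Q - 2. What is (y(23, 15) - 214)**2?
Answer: 106929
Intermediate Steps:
y(D, Q) = -8 - 7*Q (y(D, Q) = -6 + (-7*Q - 2) = -6 + (-2 - 7*Q) = -8 - 7*Q)
(y(23, 15) - 214)**2 = ((-8 - 7*15) - 214)**2 = ((-8 - 105) - 214)**2 = (-113 - 214)**2 = (-327)**2 = 106929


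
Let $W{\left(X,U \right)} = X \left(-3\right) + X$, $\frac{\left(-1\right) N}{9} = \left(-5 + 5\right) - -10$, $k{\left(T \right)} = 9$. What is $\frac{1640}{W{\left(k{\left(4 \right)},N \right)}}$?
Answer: $- \frac{820}{9} \approx -91.111$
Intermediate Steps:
$N = -90$ ($N = - 9 \left(\left(-5 + 5\right) - -10\right) = - 9 \left(0 + 10\right) = \left(-9\right) 10 = -90$)
$W{\left(X,U \right)} = - 2 X$ ($W{\left(X,U \right)} = - 3 X + X = - 2 X$)
$\frac{1640}{W{\left(k{\left(4 \right)},N \right)}} = \frac{1640}{\left(-2\right) 9} = \frac{1640}{-18} = 1640 \left(- \frac{1}{18}\right) = - \frac{820}{9}$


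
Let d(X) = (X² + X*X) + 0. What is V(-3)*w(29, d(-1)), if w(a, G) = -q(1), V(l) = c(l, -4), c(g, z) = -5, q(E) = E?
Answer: 5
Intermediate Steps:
V(l) = -5
d(X) = 2*X² (d(X) = (X² + X²) + 0 = 2*X² + 0 = 2*X²)
w(a, G) = -1 (w(a, G) = -1*1 = -1)
V(-3)*w(29, d(-1)) = -5*(-1) = 5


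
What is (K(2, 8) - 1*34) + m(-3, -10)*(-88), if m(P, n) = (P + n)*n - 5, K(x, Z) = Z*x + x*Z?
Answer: -11002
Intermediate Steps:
K(x, Z) = 2*Z*x (K(x, Z) = Z*x + Z*x = 2*Z*x)
m(P, n) = -5 + n*(P + n) (m(P, n) = n*(P + n) - 5 = -5 + n*(P + n))
(K(2, 8) - 1*34) + m(-3, -10)*(-88) = (2*8*2 - 1*34) + (-5 + (-10)² - 3*(-10))*(-88) = (32 - 34) + (-5 + 100 + 30)*(-88) = -2 + 125*(-88) = -2 - 11000 = -11002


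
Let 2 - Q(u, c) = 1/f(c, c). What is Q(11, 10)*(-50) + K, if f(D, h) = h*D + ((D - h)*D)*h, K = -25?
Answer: -249/2 ≈ -124.50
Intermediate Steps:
f(D, h) = D*h + D*h*(D - h) (f(D, h) = D*h + (D*(D - h))*h = D*h + D*h*(D - h))
Q(u, c) = 2 - 1/c² (Q(u, c) = 2 - 1/(c*c*(1 + c - c)) = 2 - 1/(c*c*1) = 2 - 1/(c²) = 2 - 1/c²)
Q(11, 10)*(-50) + K = (2 - 1/10²)*(-50) - 25 = (2 - 1*1/100)*(-50) - 25 = (2 - 1/100)*(-50) - 25 = (199/100)*(-50) - 25 = -199/2 - 25 = -249/2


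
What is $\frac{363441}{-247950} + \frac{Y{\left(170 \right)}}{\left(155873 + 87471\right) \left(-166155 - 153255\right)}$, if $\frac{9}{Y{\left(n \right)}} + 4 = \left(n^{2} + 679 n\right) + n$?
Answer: $- \frac{1679780832848860993}{1145995244083289600} \approx -1.4658$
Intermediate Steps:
$Y{\left(n \right)} = \frac{9}{-4 + n^{2} + 680 n}$ ($Y{\left(n \right)} = \frac{9}{-4 + \left(\left(n^{2} + 679 n\right) + n\right)} = \frac{9}{-4 + \left(n^{2} + 680 n\right)} = \frac{9}{-4 + n^{2} + 680 n}$)
$\frac{363441}{-247950} + \frac{Y{\left(170 \right)}}{\left(155873 + 87471\right) \left(-166155 - 153255\right)} = \frac{363441}{-247950} + \frac{9 \frac{1}{-4 + 170^{2} + 680 \cdot 170}}{\left(155873 + 87471\right) \left(-166155 - 153255\right)} = 363441 \left(- \frac{1}{247950}\right) + \frac{9 \frac{1}{-4 + 28900 + 115600}}{243344 \left(-319410\right)} = - \frac{121147}{82650} + \frac{9 \cdot \frac{1}{144496}}{-77726507040} = - \frac{121147}{82650} + 9 \cdot \frac{1}{144496} \left(- \frac{1}{77726507040}\right) = - \frac{121147}{82650} + \frac{9}{144496} \left(- \frac{1}{77726507040}\right) = - \frac{121147}{82650} - \frac{1}{1247907706805760} = - \frac{1679780832848860993}{1145995244083289600}$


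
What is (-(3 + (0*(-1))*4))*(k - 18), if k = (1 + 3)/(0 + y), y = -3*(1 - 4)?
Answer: 158/3 ≈ 52.667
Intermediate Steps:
y = 9 (y = -3*(-3) = 9)
k = 4/9 (k = (1 + 3)/(0 + 9) = 4/9 ≈ 0.44444)
(-(3 + (0*(-1))*4))*(k - 18) = (-(3 + (0*(-1))*4))*(4/9 - 18) = -(3 + 0*4)*(-158/9) = -(3 + 0)*(-158/9) = -1*3*(-158/9) = -3*(-158/9) = 158/3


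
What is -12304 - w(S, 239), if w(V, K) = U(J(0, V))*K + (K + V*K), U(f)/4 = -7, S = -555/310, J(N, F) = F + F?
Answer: -336233/62 ≈ -5423.1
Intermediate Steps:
J(N, F) = 2*F
S = -111/62 (S = -555*1/310 = -111/62 ≈ -1.7903)
U(f) = -28 (U(f) = 4*(-7) = -28)
w(V, K) = -27*K + K*V (w(V, K) = -28*K + (K + V*K) = -28*K + (K + K*V) = -27*K + K*V)
-12304 - w(S, 239) = -12304 - 239*(-27 - 111/62) = -12304 - 239*(-1785)/62 = -12304 - 1*(-426615/62) = -12304 + 426615/62 = -336233/62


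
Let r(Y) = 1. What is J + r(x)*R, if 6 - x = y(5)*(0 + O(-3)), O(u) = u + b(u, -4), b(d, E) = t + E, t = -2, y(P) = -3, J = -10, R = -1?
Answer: -11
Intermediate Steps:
b(d, E) = -2 + E
O(u) = -6 + u (O(u) = u + (-2 - 4) = u - 6 = -6 + u)
x = -21 (x = 6 - (-3)*(0 + (-6 - 3)) = 6 - (-3)*(0 - 9) = 6 - (-3)*(-9) = 6 - 1*27 = 6 - 27 = -21)
J + r(x)*R = -10 + 1*(-1) = -10 - 1 = -11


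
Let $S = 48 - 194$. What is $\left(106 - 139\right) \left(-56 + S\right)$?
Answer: $6666$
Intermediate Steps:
$S = -146$
$\left(106 - 139\right) \left(-56 + S\right) = \left(106 - 139\right) \left(-56 - 146\right) = \left(-33\right) \left(-202\right) = 6666$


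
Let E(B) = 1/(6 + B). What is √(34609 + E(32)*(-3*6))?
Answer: √12493678/19 ≈ 186.03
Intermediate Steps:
√(34609 + E(32)*(-3*6)) = √(34609 + (-3*6)/(6 + 32)) = √(34609 - 18/38) = √(34609 + (1/38)*(-18)) = √(34609 - 9/19) = √(657562/19) = √12493678/19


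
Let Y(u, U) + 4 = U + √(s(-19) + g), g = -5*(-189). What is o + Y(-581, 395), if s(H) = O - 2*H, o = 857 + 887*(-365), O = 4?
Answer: -322507 + √987 ≈ -3.2248e+5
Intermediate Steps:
o = -322898 (o = 857 - 323755 = -322898)
s(H) = 4 - 2*H
g = 945
Y(u, U) = -4 + U + √987 (Y(u, U) = -4 + (U + √((4 - 2*(-19)) + 945)) = -4 + (U + √((4 + 38) + 945)) = -4 + (U + √(42 + 945)) = -4 + (U + √987) = -4 + U + √987)
o + Y(-581, 395) = -322898 + (-4 + 395 + √987) = -322898 + (391 + √987) = -322507 + √987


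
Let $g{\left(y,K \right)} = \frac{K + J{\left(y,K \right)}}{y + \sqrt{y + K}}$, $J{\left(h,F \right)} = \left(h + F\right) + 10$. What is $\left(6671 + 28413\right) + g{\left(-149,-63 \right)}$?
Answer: $\frac{786377177}{22413} + \frac{530 i \sqrt{53}}{22413} \approx 35086.0 + 0.17215 i$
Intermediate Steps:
$J{\left(h,F \right)} = 10 + F + h$ ($J{\left(h,F \right)} = \left(F + h\right) + 10 = 10 + F + h$)
$g{\left(y,K \right)} = \frac{10 + y + 2 K}{y + \sqrt{K + y}}$ ($g{\left(y,K \right)} = \frac{K + \left(10 + K + y\right)}{y + \sqrt{y + K}} = \frac{10 + y + 2 K}{y + \sqrt{K + y}}$)
$\left(6671 + 28413\right) + g{\left(-149,-63 \right)} = \left(6671 + 28413\right) + \frac{10 - 149 + 2 \left(-63\right)}{-149 + \sqrt{-63 - 149}} = 35084 + \frac{10 - 149 - 126}{-149 + \sqrt{-212}} = 35084 + \frac{1}{-149 + 2 i \sqrt{53}} \left(-265\right) = 35084 - \frac{265}{-149 + 2 i \sqrt{53}}$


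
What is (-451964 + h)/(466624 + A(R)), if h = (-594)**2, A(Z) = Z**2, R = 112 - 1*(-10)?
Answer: -24782/120377 ≈ -0.20587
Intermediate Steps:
R = 122 (R = 112 + 10 = 122)
h = 352836
(-451964 + h)/(466624 + A(R)) = (-451964 + 352836)/(466624 + 122**2) = -99128/(466624 + 14884) = -99128/481508 = -99128*1/481508 = -24782/120377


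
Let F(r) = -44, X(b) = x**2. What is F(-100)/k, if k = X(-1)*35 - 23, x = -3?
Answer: -11/73 ≈ -0.15068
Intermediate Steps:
X(b) = 9 (X(b) = (-3)**2 = 9)
k = 292 (k = 9*35 - 23 = 315 - 23 = 292)
F(-100)/k = -44/292 = -44*1/292 = -11/73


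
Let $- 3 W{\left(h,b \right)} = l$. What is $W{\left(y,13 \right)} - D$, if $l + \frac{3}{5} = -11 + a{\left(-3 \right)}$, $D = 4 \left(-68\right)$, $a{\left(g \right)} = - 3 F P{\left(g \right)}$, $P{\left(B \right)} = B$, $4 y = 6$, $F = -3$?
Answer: $\frac{4273}{15} \approx 284.87$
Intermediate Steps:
$y = \frac{3}{2}$ ($y = \frac{1}{4} \cdot 6 = \frac{3}{2} \approx 1.5$)
$a{\left(g \right)} = 9 g$ ($a{\left(g \right)} = \left(-3\right) \left(-3\right) g = 9 g$)
$D = -272$
$l = - \frac{193}{5}$ ($l = - \frac{3}{5} + \left(-11 + 9 \left(-3\right)\right) = - \frac{3}{5} - 38 = - \frac{193}{5} \approx -38.6$)
$W{\left(h,b \right)} = \frac{193}{15}$ ($W{\left(h,b \right)} = \left(- \frac{1}{3}\right) \left(- \frac{193}{5}\right) = \frac{193}{15}$)
$W{\left(y,13 \right)} - D = \frac{193}{15} - -272 = \frac{193}{15} + 272 = \frac{4273}{15}$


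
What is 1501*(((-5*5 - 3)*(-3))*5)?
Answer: 630420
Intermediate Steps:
1501*(((-5*5 - 3)*(-3))*5) = 1501*(((-25 - 3)*(-3))*5) = 1501*(-28*(-3)*5) = 1501*(84*5) = 1501*420 = 630420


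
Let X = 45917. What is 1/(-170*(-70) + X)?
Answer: 1/57817 ≈ 1.7296e-5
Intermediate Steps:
1/(-170*(-70) + X) = 1/(-170*(-70) + 45917) = 1/(11900 + 45917) = 1/57817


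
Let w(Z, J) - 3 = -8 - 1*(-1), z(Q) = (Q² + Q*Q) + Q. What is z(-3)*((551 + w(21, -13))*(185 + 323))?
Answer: 4168140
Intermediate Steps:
z(Q) = Q + 2*Q² (z(Q) = (Q² + Q²) + Q = 2*Q² + Q = Q + 2*Q²)
w(Z, J) = -4 (w(Z, J) = 3 + (-8 - 1*(-1)) = 3 + (-8 + 1) = 3 - 7 = -4)
z(-3)*((551 + w(21, -13))*(185 + 323)) = (-3*(1 + 2*(-3)))*((551 - 4)*(185 + 323)) = (-3*(1 - 6))*(547*508) = -3*(-5)*277876 = 15*277876 = 4168140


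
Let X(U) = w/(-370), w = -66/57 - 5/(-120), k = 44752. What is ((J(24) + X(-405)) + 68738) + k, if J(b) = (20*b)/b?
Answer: 19151407709/168720 ≈ 1.1351e+5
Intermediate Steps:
J(b) = 20
w = -509/456 (w = -66*1/57 - 5*(-1/120) = -22/19 + 1/24 = -509/456 ≈ -1.1162)
X(U) = 509/168720 (X(U) = -509/456/(-370) = -509/456*(-1/370) = 509/168720)
((J(24) + X(-405)) + 68738) + k = ((20 + 509/168720) + 68738) + 44752 = (3374909/168720 + 68738) + 44752 = 11600850269/168720 + 44752 = 19151407709/168720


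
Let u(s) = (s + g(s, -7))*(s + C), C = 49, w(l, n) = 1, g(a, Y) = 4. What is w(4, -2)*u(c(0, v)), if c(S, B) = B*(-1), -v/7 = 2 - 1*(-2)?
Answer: 2464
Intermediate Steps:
v = -28 (v = -7*(2 - 1*(-2)) = -7*(2 + 2) = -7*4 = -28)
c(S, B) = -B
u(s) = (4 + s)*(49 + s) (u(s) = (s + 4)*(s + 49) = (4 + s)*(49 + s))
w(4, -2)*u(c(0, v)) = 1*(196 + (-1*(-28))² + 53*(-1*(-28))) = 1*(196 + 28² + 53*28) = 1*(196 + 784 + 1484) = 1*2464 = 2464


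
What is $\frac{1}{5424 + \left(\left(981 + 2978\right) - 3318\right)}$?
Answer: $\frac{1}{6065} \approx 0.00016488$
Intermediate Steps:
$\frac{1}{5424 + \left(\left(981 + 2978\right) - 3318\right)} = \frac{1}{5424 + \left(3959 - 3318\right)} = \frac{1}{5424 + 641} = \frac{1}{6065}$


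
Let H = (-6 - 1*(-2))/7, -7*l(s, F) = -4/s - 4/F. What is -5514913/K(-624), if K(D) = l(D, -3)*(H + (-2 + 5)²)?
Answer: 42155994972/12331 ≈ 3.4187e+6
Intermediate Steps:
l(s, F) = 4/(7*F) + 4/(7*s) (l(s, F) = -(-4/s - 4/F)/7 = -(-4/F - 4/s)/7 = 4/(7*F) + 4/(7*s))
H = -4/7 (H = (-6 + 2)*(⅐) = -4*⅐ = -4/7 ≈ -0.57143)
K(D) = -236/147 + 236/(49*D) (K(D) = ((4/7)/(-3) + 4/(7*D))*(-4/7 + (-2 + 5)²) = ((4/7)*(-⅓) + 4/(7*D))*(-4/7 + 3²) = (-4/21 + 4/(7*D))*(-4/7 + 9) = (-4/21 + 4/(7*D))*(59/7) = -236/147 + 236/(49*D))
-5514913/K(-624) = -5514913*(-22932/(59*(3 - 1*(-624)))) = -5514913*(-22932/(59*(3 + 624))) = -5514913/((236/147)*(-1/624)*627) = -5514913/(-12331/7644) = -5514913*(-7644/12331) = 42155994972/12331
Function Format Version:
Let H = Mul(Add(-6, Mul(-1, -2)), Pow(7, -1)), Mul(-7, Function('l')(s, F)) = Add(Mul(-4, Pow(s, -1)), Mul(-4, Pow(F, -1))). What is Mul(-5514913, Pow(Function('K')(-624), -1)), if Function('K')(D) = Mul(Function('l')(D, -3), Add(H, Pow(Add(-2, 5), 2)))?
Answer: Rational(42155994972, 12331) ≈ 3.4187e+6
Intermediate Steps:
Function('l')(s, F) = Add(Mul(Rational(4, 7), Pow(F, -1)), Mul(Rational(4, 7), Pow(s, -1))) (Function('l')(s, F) = Mul(Rational(-1, 7), Add(Mul(-4, Pow(s, -1)), Mul(-4, Pow(F, -1)))) = Mul(Rational(-1, 7), Add(Mul(-4, Pow(F, -1)), Mul(-4, Pow(s, -1)))) = Add(Mul(Rational(4, 7), Pow(F, -1)), Mul(Rational(4, 7), Pow(s, -1))))
H = Rational(-4, 7) (H = Mul(Add(-6, 2), Rational(1, 7)) = Mul(-4, Rational(1, 7)) = Rational(-4, 7) ≈ -0.57143)
Function('K')(D) = Add(Rational(-236, 147), Mul(Rational(236, 49), Pow(D, -1))) (Function('K')(D) = Mul(Add(Mul(Rational(4, 7), Pow(-3, -1)), Mul(Rational(4, 7), Pow(D, -1))), Add(Rational(-4, 7), Pow(Add(-2, 5), 2))) = Mul(Add(Mul(Rational(4, 7), Rational(-1, 3)), Mul(Rational(4, 7), Pow(D, -1))), Add(Rational(-4, 7), Pow(3, 2))) = Mul(Add(Rational(-4, 21), Mul(Rational(4, 7), Pow(D, -1))), Add(Rational(-4, 7), 9)) = Mul(Add(Rational(-4, 21), Mul(Rational(4, 7), Pow(D, -1))), Rational(59, 7)) = Add(Rational(-236, 147), Mul(Rational(236, 49), Pow(D, -1))))
Mul(-5514913, Pow(Function('K')(-624), -1)) = Mul(-5514913, Pow(Mul(Rational(236, 147), Pow(-624, -1), Add(3, Mul(-1, -624))), -1)) = Mul(-5514913, Pow(Mul(Rational(236, 147), Rational(-1, 624), Add(3, 624)), -1)) = Mul(-5514913, Pow(Mul(Rational(236, 147), Rational(-1, 624), 627), -1)) = Mul(-5514913, Pow(Rational(-12331, 7644), -1)) = Mul(-5514913, Rational(-7644, 12331)) = Rational(42155994972, 12331)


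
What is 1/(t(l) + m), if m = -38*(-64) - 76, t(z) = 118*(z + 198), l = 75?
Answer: 1/34570 ≈ 2.8927e-5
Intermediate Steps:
t(z) = 23364 + 118*z (t(z) = 118*(198 + z) = 23364 + 118*z)
m = 2356 (m = 2432 - 76 = 2356)
1/(t(l) + m) = 1/((23364 + 118*75) + 2356) = 1/((23364 + 8850) + 2356) = 1/(32214 + 2356) = 1/34570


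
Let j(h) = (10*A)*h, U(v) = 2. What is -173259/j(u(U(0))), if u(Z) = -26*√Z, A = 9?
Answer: 19251*√2/520 ≈ 52.356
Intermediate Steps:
j(h) = 90*h (j(h) = (10*9)*h = 90*h)
-173259/j(u(U(0))) = -173259*(-√2/4680) = -(-19251)*√2/520 = 19251*√2/520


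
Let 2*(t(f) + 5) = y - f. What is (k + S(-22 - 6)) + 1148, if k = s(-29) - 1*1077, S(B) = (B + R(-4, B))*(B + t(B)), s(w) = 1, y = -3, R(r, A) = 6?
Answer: 523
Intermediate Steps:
t(f) = -13/2 - f/2 (t(f) = -5 + (-3 - f)/2 = -5 + (-3/2 - f/2) = -13/2 - f/2)
S(B) = (6 + B)*(-13/2 + B/2) (S(B) = (B + 6)*(B + (-13/2 - B/2)) = (6 + B)*(-13/2 + B/2))
k = -1076 (k = 1 - 1*1077 = 1 - 1077 = -1076)
(k + S(-22 - 6)) + 1148 = (-1076 + (-39 + (-22 - 6)²/2 - 7*(-22 - 6)/2)) + 1148 = (-1076 + (-39 + (½)*(-28)² - 7/2*(-28))) + 1148 = (-1076 + (-39 + (½)*784 + 98)) + 1148 = (-1076 + (-39 + 392 + 98)) + 1148 = (-1076 + 451) + 1148 = -625 + 1148 = 523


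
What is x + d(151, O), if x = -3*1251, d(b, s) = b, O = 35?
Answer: -3602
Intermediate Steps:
x = -3753
x + d(151, O) = -3753 + 151 = -3602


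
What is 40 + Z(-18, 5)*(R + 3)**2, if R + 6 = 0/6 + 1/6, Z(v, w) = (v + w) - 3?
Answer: -796/9 ≈ -88.444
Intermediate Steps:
Z(v, w) = -3 + v + w
R = -35/6 (R = -6 + (0/6 + 1/6) = -6 + (0*(1/6) + 1*(1/6)) = -6 + (0 + 1/6) = -6 + 1/6 = -35/6 ≈ -5.8333)
40 + Z(-18, 5)*(R + 3)**2 = 40 + (-3 - 18 + 5)*(-35/6 + 3)**2 = 40 - 16*(-17/6)**2 = 40 - 16*289/36 = 40 - 1156/9 = -796/9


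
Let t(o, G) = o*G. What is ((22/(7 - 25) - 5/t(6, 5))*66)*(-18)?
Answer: 1650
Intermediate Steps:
t(o, G) = G*o
((22/(7 - 25) - 5/t(6, 5))*66)*(-18) = ((22/(7 - 25) - 5/(5*6))*66)*(-18) = ((22/(-18) - 5/30)*66)*(-18) = ((22*(-1/18) - 5*1/30)*66)*(-18) = ((-11/9 - ⅙)*66)*(-18) = -25/18*66*(-18) = -275/3*(-18) = 1650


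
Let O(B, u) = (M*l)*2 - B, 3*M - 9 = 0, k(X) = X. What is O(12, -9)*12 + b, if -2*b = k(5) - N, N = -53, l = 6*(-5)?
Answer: -2333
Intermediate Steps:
M = 3 (M = 3 + (⅓)*0 = 3 + 0 = 3)
l = -30
b = -29 (b = -(5 - 1*(-53))/2 = -(5 + 53)/2 = -½*58 = -29)
O(B, u) = -180 - B (O(B, u) = (3*(-30))*2 - B = -90*2 - B = -180 - B)
O(12, -9)*12 + b = (-180 - 1*12)*12 - 29 = (-180 - 12)*12 - 29 = -192*12 - 29 = -2304 - 29 = -2333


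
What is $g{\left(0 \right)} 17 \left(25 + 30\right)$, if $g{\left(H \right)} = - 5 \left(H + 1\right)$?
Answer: $-4675$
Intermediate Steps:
$g{\left(H \right)} = -5 - 5 H$ ($g{\left(H \right)} = - 5 \left(1 + H\right) = -5 - 5 H$)
$g{\left(0 \right)} 17 \left(25 + 30\right) = \left(-5 - 0\right) 17 \left(25 + 30\right) = \left(-5 + 0\right) 17 \cdot 55 = \left(-5\right) 935 = -4675$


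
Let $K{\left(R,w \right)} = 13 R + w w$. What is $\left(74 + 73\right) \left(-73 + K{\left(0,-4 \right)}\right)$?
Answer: $-8379$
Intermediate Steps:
$K{\left(R,w \right)} = w^{2} + 13 R$ ($K{\left(R,w \right)} = 13 R + w^{2} = w^{2} + 13 R$)
$\left(74 + 73\right) \left(-73 + K{\left(0,-4 \right)}\right) = \left(74 + 73\right) \left(-73 + \left(\left(-4\right)^{2} + 13 \cdot 0\right)\right) = 147 \left(-73 + \left(16 + 0\right)\right) = 147 \left(-73 + 16\right) = 147 \left(-57\right) = -8379$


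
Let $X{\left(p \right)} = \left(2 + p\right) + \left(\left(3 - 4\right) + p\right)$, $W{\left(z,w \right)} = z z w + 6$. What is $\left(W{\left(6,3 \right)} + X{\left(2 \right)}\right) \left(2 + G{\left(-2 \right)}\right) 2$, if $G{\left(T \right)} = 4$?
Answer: $1428$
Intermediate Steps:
$W{\left(z,w \right)} = 6 + w z^{2}$ ($W{\left(z,w \right)} = z^{2} w + 6 = w z^{2} + 6 = 6 + w z^{2}$)
$X{\left(p \right)} = 1 + 2 p$ ($X{\left(p \right)} = \left(2 + p\right) + \left(-1 + p\right) = 1 + 2 p$)
$\left(W{\left(6,3 \right)} + X{\left(2 \right)}\right) \left(2 + G{\left(-2 \right)}\right) 2 = \left(\left(6 + 3 \cdot 6^{2}\right) + \left(1 + 2 \cdot 2\right)\right) \left(2 + 4\right) 2 = \left(\left(6 + 3 \cdot 36\right) + \left(1 + 4\right)\right) 6 \cdot 2 = \left(\left(6 + 108\right) + 5\right) 6 \cdot 2 = \left(114 + 5\right) 6 \cdot 2 = 119 \cdot 6 \cdot 2 = 714 \cdot 2 = 1428$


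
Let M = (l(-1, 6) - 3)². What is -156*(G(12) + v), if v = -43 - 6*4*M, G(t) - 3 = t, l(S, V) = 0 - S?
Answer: 19344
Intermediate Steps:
l(S, V) = -S
M = 4 (M = (-1*(-1) - 3)² = (1 - 3)² = (-2)² = 4)
G(t) = 3 + t
v = -139 (v = -43 - 6*4*4 = -43 - 24*4 = -43 - 1*96 = -43 - 96 = -139)
-156*(G(12) + v) = -156*((3 + 12) - 139) = -156*(15 - 139) = -156*(-124) = 19344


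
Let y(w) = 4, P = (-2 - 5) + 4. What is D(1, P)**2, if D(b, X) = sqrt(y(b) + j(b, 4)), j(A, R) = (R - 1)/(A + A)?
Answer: 11/2 ≈ 5.5000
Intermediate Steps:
j(A, R) = (-1 + R)/(2*A) (j(A, R) = (-1 + R)/((2*A)) = (-1 + R)*(1/(2*A)) = (-1 + R)/(2*A))
P = -3 (P = -7 + 4 = -3)
D(b, X) = sqrt(4 + 3/(2*b)) (D(b, X) = sqrt(4 + (-1 + 4)/(2*b)) = sqrt(4 + (1/2)*3/b) = sqrt(4 + 3/(2*b)))
D(1, P)**2 = (sqrt(16 + 6/1)/2)**2 = (sqrt(16 + 6*1)/2)**2 = (sqrt(16 + 6)/2)**2 = (sqrt(22)/2)**2 = 11/2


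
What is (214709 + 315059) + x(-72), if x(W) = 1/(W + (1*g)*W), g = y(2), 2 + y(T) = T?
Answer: 38143295/72 ≈ 5.2977e+5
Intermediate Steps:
y(T) = -2 + T
g = 0 (g = -2 + 2 = 0)
x(W) = 1/W (x(W) = 1/(W + (1*0)*W) = 1/(W + 0*W) = 1/(W + 0) = 1/W)
(214709 + 315059) + x(-72) = (214709 + 315059) + 1/(-72) = 529768 - 1/72 = 38143295/72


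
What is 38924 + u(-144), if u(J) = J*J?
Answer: 59660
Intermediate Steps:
u(J) = J²
38924 + u(-144) = 38924 + (-144)² = 38924 + 20736 = 59660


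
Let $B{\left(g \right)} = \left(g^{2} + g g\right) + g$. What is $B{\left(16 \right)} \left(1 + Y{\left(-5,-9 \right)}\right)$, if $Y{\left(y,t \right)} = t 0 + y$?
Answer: $-2112$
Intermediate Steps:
$Y{\left(y,t \right)} = y$ ($Y{\left(y,t \right)} = 0 + y = y$)
$B{\left(g \right)} = g + 2 g^{2}$ ($B{\left(g \right)} = \left(g^{2} + g^{2}\right) + g = 2 g^{2} + g = g + 2 g^{2}$)
$B{\left(16 \right)} \left(1 + Y{\left(-5,-9 \right)}\right) = 16 \left(1 + 2 \cdot 16\right) \left(1 - 5\right) = 16 \left(1 + 32\right) \left(-4\right) = 16 \cdot 33 \left(-4\right) = 528 \left(-4\right) = -2112$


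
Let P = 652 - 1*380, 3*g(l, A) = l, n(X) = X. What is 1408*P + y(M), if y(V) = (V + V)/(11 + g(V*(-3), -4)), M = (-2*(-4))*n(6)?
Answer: 14170016/37 ≈ 3.8297e+5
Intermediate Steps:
g(l, A) = l/3
M = 48 (M = -2*(-4)*6 = 8*6 = 48)
y(V) = 2*V/(11 - V) (y(V) = (V + V)/(11 + (V*(-3))/3) = (2*V)/(11 + (-3*V)/3) = (2*V)/(11 - V) = 2*V/(11 - V))
P = 272 (P = 652 - 380 = 272)
1408*P + y(M) = 1408*272 + 2*48/(11 - 1*48) = 382976 + 2*48/(11 - 48) = 382976 + 2*48/(-37) = 382976 + 2*48*(-1/37) = 382976 - 96/37 = 14170016/37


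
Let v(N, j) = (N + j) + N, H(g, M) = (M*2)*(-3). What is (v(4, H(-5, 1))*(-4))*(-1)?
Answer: 8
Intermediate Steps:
H(g, M) = -6*M (H(g, M) = (2*M)*(-3) = -6*M)
v(N, j) = j + 2*N
(v(4, H(-5, 1))*(-4))*(-1) = ((-6*1 + 2*4)*(-4))*(-1) = ((-6 + 8)*(-4))*(-1) = (2*(-4))*(-1) = -8*(-1) = 8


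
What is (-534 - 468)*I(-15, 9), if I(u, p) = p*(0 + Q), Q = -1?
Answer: 9018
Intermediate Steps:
I(u, p) = -p (I(u, p) = p*(0 - 1) = p*(-1) = -p)
(-534 - 468)*I(-15, 9) = (-534 - 468)*(-1*9) = -1002*(-9) = 9018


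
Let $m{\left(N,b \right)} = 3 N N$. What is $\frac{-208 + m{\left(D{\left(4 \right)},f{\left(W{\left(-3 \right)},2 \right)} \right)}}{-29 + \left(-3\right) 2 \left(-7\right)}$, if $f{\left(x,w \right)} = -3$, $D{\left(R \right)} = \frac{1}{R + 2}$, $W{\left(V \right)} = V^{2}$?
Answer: $- \frac{2495}{156} \approx -15.994$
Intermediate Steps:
$D{\left(R \right)} = \frac{1}{2 + R}$
$m{\left(N,b \right)} = 3 N^{2}$
$\frac{-208 + m{\left(D{\left(4 \right)},f{\left(W{\left(-3 \right)},2 \right)} \right)}}{-29 + \left(-3\right) 2 \left(-7\right)} = \frac{-208 + 3 \left(\frac{1}{2 + 4}\right)^{2}}{-29 + \left(-3\right) 2 \left(-7\right)} = \frac{-208 + 3 \left(\frac{1}{6}\right)^{2}}{-29 - -42} = \frac{-208 + \frac{3}{36}}{-29 + 42} = \frac{-208 + 3 \cdot \frac{1}{36}}{13} = \left(-208 + \frac{1}{12}\right) \frac{1}{13} = \left(- \frac{2495}{12}\right) \frac{1}{13} = - \frac{2495}{156}$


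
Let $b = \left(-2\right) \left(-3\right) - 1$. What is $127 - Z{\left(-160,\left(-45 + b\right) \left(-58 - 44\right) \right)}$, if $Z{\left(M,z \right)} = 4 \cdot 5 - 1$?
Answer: $108$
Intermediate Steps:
$b = 5$ ($b = 6 - 1 = 5$)
$Z{\left(M,z \right)} = 19$ ($Z{\left(M,z \right)} = 20 - 1 = 19$)
$127 - Z{\left(-160,\left(-45 + b\right) \left(-58 - 44\right) \right)} = 127 - 19 = 108$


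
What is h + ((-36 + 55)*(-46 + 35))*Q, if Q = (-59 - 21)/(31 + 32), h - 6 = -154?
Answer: 7396/63 ≈ 117.40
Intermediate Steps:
h = -148 (h = 6 - 154 = -148)
Q = -80/63 ≈ -1.2698
h + ((-36 + 55)*(-46 + 35))*Q = -148 + ((-36 + 55)*(-46 + 35))*(-80/63) = -148 + (19*(-11))*(-80/63) = -148 - 209*(-80/63) = -148 + 16720/63 = 7396/63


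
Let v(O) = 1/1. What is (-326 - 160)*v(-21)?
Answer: -486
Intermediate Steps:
v(O) = 1
(-326 - 160)*v(-21) = (-326 - 160)*1 = -486*1 = -486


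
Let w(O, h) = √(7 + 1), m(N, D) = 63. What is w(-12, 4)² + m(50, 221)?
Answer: 71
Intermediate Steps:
w(O, h) = 2*√2 (w(O, h) = √8 = 2*√2)
w(-12, 4)² + m(50, 221) = (2*√2)² + 63 = 8 + 63 = 71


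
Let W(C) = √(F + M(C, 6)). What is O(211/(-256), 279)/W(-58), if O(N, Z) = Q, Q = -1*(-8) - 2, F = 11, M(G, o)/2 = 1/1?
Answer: 6*√13/13 ≈ 1.6641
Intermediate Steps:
M(G, o) = 2 (M(G, o) = 2/1 = 2*1 = 2)
W(C) = √13 (W(C) = √(11 + 2) = √13)
Q = 6 (Q = 8 - 2 = 6)
O(N, Z) = 6
O(211/(-256), 279)/W(-58) = 6/(√13) = 6*(√13/13) = 6*√13/13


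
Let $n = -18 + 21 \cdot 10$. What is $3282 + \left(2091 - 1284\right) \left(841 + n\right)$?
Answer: $836913$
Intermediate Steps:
$n = 192$ ($n = -18 + 210 = 192$)
$3282 + \left(2091 - 1284\right) \left(841 + n\right) = 3282 + \left(2091 - 1284\right) \left(841 + 192\right) = 3282 + 807 \cdot 1033 = 3282 + 833631 = 836913$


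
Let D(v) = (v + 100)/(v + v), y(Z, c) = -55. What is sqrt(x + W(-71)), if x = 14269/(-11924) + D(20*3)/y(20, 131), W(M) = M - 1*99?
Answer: I*sqrt(1369377692265)/89430 ≈ 13.085*I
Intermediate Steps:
D(v) = (100 + v)/(2*v) (D(v) = (100 + v)/((2*v)) = (100 + v)*(1/(2*v)) = (100 + v)/(2*v))
W(M) = -99 + M (W(M) = M - 99 = -99 + M)
x = -218371/178860 (x = 14269/(-11924) + ((100 + 20*3)/(2*((20*3))))/(-55) = 14269*(-1/11924) + ((1/2)*(100 + 60)/60)*(-1/55) = -14269/11924 + ((1/2)*(1/60)*160)*(-1/55) = -14269/11924 + (4/3)*(-1/55) = -14269/11924 - 4/165 = -218371/178860 ≈ -1.2209)
sqrt(x + W(-71)) = sqrt(-218371/178860 + (-99 - 71)) = sqrt(-218371/178860 - 170) = sqrt(-30624571/178860) = I*sqrt(1369377692265)/89430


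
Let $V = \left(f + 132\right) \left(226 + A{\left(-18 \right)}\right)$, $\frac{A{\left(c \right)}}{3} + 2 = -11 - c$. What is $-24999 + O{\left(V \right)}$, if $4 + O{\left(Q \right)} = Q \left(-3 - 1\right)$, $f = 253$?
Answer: $-396143$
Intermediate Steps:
$A{\left(c \right)} = -39 - 3 c$ ($A{\left(c \right)} = -6 + 3 \left(-11 - c\right) = -6 - \left(33 + 3 c\right) = -39 - 3 c$)
$V = 92785$ ($V = \left(253 + 132\right) \left(226 - -15\right) = 385 \left(226 + \left(-39 + 54\right)\right) = 385 \left(226 + 15\right) = 385 \cdot 241 = 92785$)
$O{\left(Q \right)} = -4 - 4 Q$ ($O{\left(Q \right)} = -4 + Q \left(-3 - 1\right) = -4 + Q \left(-4\right) = -4 - 4 Q$)
$-24999 + O{\left(V \right)} = -24999 - 371144 = -396143$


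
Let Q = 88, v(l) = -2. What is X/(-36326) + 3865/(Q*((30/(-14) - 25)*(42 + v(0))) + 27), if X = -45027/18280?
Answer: -17935477172903/443983967040080 ≈ -0.040397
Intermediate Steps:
X = -45027/18280 (X = -45027*1/18280 = -45027/18280 ≈ -2.4632)
X/(-36326) + 3865/(Q*((30/(-14) - 25)*(42 + v(0))) + 27) = -45027/18280/(-36326) + 3865/(88*((30/(-14) - 25)*(42 - 2)) + 27) = -45027/18280*(-1/36326) + 3865/(88*((30*(-1/14) - 25)*40) + 27) = 45027/664039280 + 3865/(88*((-15/7 - 25)*40) + 27) = 45027/664039280 + 3865/(88*(-190/7*40) + 27) = 45027/664039280 + 3865/(88*(-7600/7) + 27) = 45027/664039280 + 3865/(-668800/7 + 27) = 45027/664039280 + 3865/(-668611/7) = 45027/664039280 + 3865*(-7/668611) = 45027/664039280 - 27055/668611 = -17935477172903/443983967040080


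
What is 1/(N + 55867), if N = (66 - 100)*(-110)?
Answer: 1/59607 ≈ 1.6777e-5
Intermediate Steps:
N = 3740 (N = -34*(-110) = 3740)
1/(N + 55867) = 1/(3740 + 55867) = 1/59607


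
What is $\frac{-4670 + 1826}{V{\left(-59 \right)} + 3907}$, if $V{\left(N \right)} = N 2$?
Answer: $- \frac{316}{421} \approx -0.75059$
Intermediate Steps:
$V{\left(N \right)} = 2 N$
$\frac{-4670 + 1826}{V{\left(-59 \right)} + 3907} = \frac{-4670 + 1826}{2 \left(-59\right) + 3907} = - \frac{2844}{-118 + 3907} = - \frac{2844}{3789} = \left(-2844\right) \frac{1}{3789} = - \frac{316}{421}$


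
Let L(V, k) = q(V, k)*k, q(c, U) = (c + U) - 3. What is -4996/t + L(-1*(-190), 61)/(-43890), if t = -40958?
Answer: -100084546/449411655 ≈ -0.22270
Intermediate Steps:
q(c, U) = -3 + U + c (q(c, U) = (U + c) - 3 = -3 + U + c)
L(V, k) = k*(-3 + V + k) (L(V, k) = (-3 + k + V)*k = (-3 + V + k)*k = k*(-3 + V + k))
-4996/t + L(-1*(-190), 61)/(-43890) = -4996/(-40958) + (61*(-3 - 1*(-190) + 61))/(-43890) = -4996*(-1/40958) + (61*(-3 + 190 + 61))*(-1/43890) = 2498/20479 + (61*248)*(-1/43890) = 2498/20479 + 15128*(-1/43890) = 2498/20479 - 7564/21945 = -100084546/449411655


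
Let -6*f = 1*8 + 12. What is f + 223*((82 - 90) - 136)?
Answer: -96346/3 ≈ -32115.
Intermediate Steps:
f = -10/3 (f = -(1*8 + 12)/6 = -(8 + 12)/6 = -1/6*20 = -10/3 ≈ -3.3333)
f + 223*((82 - 90) - 136) = -10/3 + 223*((82 - 90) - 136) = -10/3 + 223*(-8 - 136) = -10/3 + 223*(-144) = -10/3 - 32112 = -96346/3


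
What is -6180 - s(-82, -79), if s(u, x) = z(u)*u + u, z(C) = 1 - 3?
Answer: -6262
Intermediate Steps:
z(C) = -2
s(u, x) = -u (s(u, x) = -2*u + u = -u)
-6180 - s(-82, -79) = -6180 - (-1)*(-82) = -6180 - 1*82 = -6180 - 82 = -6262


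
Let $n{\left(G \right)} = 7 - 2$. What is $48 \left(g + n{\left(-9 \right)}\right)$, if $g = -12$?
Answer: $-336$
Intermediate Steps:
$n{\left(G \right)} = 5$
$48 \left(g + n{\left(-9 \right)}\right) = 48 \left(-12 + 5\right) = 48 \left(-7\right) = -336$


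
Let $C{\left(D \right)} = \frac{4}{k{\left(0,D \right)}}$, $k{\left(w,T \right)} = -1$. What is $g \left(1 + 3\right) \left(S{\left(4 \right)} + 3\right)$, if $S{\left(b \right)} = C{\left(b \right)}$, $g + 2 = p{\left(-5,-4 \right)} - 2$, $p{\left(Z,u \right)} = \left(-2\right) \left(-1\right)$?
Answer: $8$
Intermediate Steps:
$p{\left(Z,u \right)} = 2$
$g = -2$ ($g = -2 + \left(2 - 2\right) = -2 + 0 = -2$)
$C{\left(D \right)} = -4$ ($C{\left(D \right)} = \frac{4}{-1} = 4 \left(-1\right) = -4$)
$S{\left(b \right)} = -4$
$g \left(1 + 3\right) \left(S{\left(4 \right)} + 3\right) = - 2 \left(1 + 3\right) \left(-4 + 3\right) = \left(-2\right) 4 \left(-1\right) = \left(-8\right) \left(-1\right) = 8$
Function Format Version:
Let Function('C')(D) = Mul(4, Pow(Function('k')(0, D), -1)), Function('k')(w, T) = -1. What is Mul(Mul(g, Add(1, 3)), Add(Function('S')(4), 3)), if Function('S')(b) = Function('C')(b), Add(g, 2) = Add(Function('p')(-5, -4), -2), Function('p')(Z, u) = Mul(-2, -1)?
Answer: 8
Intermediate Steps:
Function('p')(Z, u) = 2
g = -2 (g = Add(-2, Add(2, -2)) = Add(-2, 0) = -2)
Function('C')(D) = -4 (Function('C')(D) = Mul(4, Pow(-1, -1)) = Mul(4, -1) = -4)
Function('S')(b) = -4
Mul(Mul(g, Add(1, 3)), Add(Function('S')(4), 3)) = Mul(Mul(-2, Add(1, 3)), Add(-4, 3)) = Mul(Mul(-2, 4), -1) = Mul(-8, -1) = 8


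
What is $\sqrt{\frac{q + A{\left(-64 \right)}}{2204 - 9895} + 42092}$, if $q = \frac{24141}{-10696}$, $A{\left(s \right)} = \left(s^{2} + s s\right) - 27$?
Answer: $\frac{\sqrt{71209351530296310142}}{41131468} \approx 205.16$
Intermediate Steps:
$A{\left(s \right)} = -27 + 2 s^{2}$ ($A{\left(s \right)} = \left(s^{2} + s^{2}\right) - 27 = 2 s^{2} - 27 = -27 + 2 s^{2}$)
$q = - \frac{24141}{10696}$ ($q = 24141 \left(- \frac{1}{10696}\right) = - \frac{24141}{10696} \approx -2.257$)
$\sqrt{\frac{q + A{\left(-64 \right)}}{2204 - 9895} + 42092} = \sqrt{\frac{- \frac{24141}{10696} - \left(27 - 2 \left(-64\right)^{2}\right)}{2204 - 9895} + 42092} = \sqrt{\frac{- \frac{24141}{10696} + \left(-27 + 2 \cdot 4096\right)}{-7691} + 42092} = \sqrt{\left(- \frac{24141}{10696} + \left(-27 + 8192\right)\right) \left(- \frac{1}{7691}\right) + 42092} = \sqrt{\left(- \frac{24141}{10696} + 8165\right) \left(- \frac{1}{7691}\right) + 42092} = \sqrt{\frac{87308699}{10696} \left(- \frac{1}{7691}\right) + 42092} = \sqrt{- \frac{87308699}{82262936} + 42092} = \sqrt{\frac{3462524193413}{82262936}} = \frac{\sqrt{71209351530296310142}}{41131468}$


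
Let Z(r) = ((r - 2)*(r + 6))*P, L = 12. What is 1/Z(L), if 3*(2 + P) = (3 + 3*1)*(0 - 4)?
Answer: -1/1800 ≈ -0.00055556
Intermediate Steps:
P = -10 (P = -2 + ((3 + 3*1)*(0 - 4))/3 = -2 + ((3 + 3)*(-4))/3 = -2 + (6*(-4))/3 = -2 + (1/3)*(-24) = -2 - 8 = -10)
Z(r) = -10*(-2 + r)*(6 + r) (Z(r) = ((r - 2)*(r + 6))*(-10) = ((-2 + r)*(6 + r))*(-10) = -10*(-2 + r)*(6 + r))
1/Z(L) = 1/(120 - 40*12 - 10*12**2) = 1/(120 - 480 - 10*144) = 1/(120 - 480 - 1440) = 1/(-1800) = -1/1800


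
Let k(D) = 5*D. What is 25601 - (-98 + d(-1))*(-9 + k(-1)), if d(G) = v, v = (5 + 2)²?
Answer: 24915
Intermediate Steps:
v = 49 (v = 7² = 49)
d(G) = 49
25601 - (-98 + d(-1))*(-9 + k(-1)) = 25601 - (-98 + 49)*(-9 + 5*(-1)) = 25601 - (-49)*(-9 - 5) = 25601 - (-49)*(-14) = 25601 - 1*686 = 25601 - 686 = 24915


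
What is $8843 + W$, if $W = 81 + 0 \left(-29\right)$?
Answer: $8924$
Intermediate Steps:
$W = 81$ ($W = 81 + 0 = 81$)
$8843 + W = 8843 + 81 = 8924$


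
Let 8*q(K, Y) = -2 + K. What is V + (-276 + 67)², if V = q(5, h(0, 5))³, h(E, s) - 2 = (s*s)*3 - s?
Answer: 22364699/512 ≈ 43681.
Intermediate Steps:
h(E, s) = 2 - s + 3*s² (h(E, s) = 2 + ((s*s)*3 - s) = 2 + (s²*3 - s) = 2 + (3*s² - s) = 2 + (-s + 3*s²) = 2 - s + 3*s²)
q(K, Y) = -¼ + K/8 (q(K, Y) = (-2 + K)/8 = -¼ + K/8)
V = 27/512 (V = (-¼ + (⅛)*5)³ = (-¼ + 5/8)³ = (3/8)³ = 27/512 ≈ 0.052734)
V + (-276 + 67)² = 27/512 + (-276 + 67)² = 27/512 + (-209)² = 27/512 + 43681 = 22364699/512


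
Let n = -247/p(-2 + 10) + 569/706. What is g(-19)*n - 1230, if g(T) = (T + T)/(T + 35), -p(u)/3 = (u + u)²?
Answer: -2673471413/2168832 ≈ -1232.7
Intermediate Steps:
p(u) = -12*u² (p(u) = -3*(u + u)² = -3*4*u² = -12*u²)
g(T) = 2*T/(35 + T) (g(T) = (2*T)/(35 + T) = 2*T/(35 + T))
n = 305687/271104 (n = -247*(-1/(12*(-2 + 10)²)) + 569/706 = -247/((-12*8²)) + 569*(1/706) = -247/((-12*64)) + 569/706 = -247/(-768) + 569/706 = -247*(-1/768) + 569/706 = 247/768 + 569/706 = 305687/271104 ≈ 1.1276)
g(-19)*n - 1230 = (2*(-19)/(35 - 19))*(305687/271104) - 1230 = (2*(-19)/16)*(305687/271104) - 1230 = (2*(-19)*(1/16))*(305687/271104) - 1230 = -19/8*305687/271104 - 1230 = -5808053/2168832 - 1230 = -2673471413/2168832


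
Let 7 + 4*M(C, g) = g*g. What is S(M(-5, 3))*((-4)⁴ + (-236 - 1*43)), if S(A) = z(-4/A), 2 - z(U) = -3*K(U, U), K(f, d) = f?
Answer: 506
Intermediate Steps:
M(C, g) = -7/4 + g²/4 (M(C, g) = -7/4 + (g*g)/4 = -7/4 + g²/4)
z(U) = 2 + 3*U (z(U) = 2 - (-3)*U = 2 + 3*U)
S(A) = 2 - 12/A (S(A) = 2 + 3*(-4/A) = 2 - 12/A)
S(M(-5, 3))*((-4)⁴ + (-236 - 1*43)) = (2 - 12/(-7/4 + (¼)*3²))*((-4)⁴ + (-236 - 1*43)) = (2 - 12/(-7/4 + (¼)*9))*(256 + (-236 - 43)) = (2 - 12/(-7/4 + 9/4))*(256 - 279) = (2 - 12/½)*(-23) = (2 - 12*2)*(-23) = (2 - 24)*(-23) = -22*(-23) = 506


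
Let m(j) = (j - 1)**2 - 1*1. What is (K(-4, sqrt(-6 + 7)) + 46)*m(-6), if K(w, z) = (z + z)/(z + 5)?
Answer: 2224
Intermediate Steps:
m(j) = -1 + (-1 + j)**2 (m(j) = (-1 + j)**2 - 1 = -1 + (-1 + j)**2)
K(w, z) = 2*z/(5 + z) (K(w, z) = (2*z)/(5 + z) = 2*z/(5 + z))
(K(-4, sqrt(-6 + 7)) + 46)*m(-6) = (2*sqrt(-6 + 7)/(5 + sqrt(-6 + 7)) + 46)*(-6*(-2 - 6)) = (2*sqrt(1)/(5 + sqrt(1)) + 46)*(-6*(-8)) = (2*1/(5 + 1) + 46)*48 = (2*1/6 + 46)*48 = (2*1*(1/6) + 46)*48 = (1/3 + 46)*48 = (139/3)*48 = 2224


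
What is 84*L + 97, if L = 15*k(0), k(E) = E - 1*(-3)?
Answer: 3877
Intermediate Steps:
k(E) = 3 + E (k(E) = E + 3 = 3 + E)
L = 45 (L = 15*(3 + 0) = 15*3 = 45)
84*L + 97 = 84*45 + 97 = 3780 + 97 = 3877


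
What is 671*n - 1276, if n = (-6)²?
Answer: 22880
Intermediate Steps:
n = 36
671*n - 1276 = 671*36 - 1276 = 24156 - 1276 = 22880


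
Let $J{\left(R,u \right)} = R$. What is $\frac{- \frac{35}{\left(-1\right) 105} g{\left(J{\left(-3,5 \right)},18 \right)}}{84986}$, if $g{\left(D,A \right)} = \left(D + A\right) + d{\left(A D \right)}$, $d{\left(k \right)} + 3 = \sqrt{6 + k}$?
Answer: $\frac{2}{42493} + \frac{2 i \sqrt{3}}{127479} \approx 4.7067 \cdot 10^{-5} + 2.7174 \cdot 10^{-5} i$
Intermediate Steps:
$d{\left(k \right)} = -3 + \sqrt{6 + k}$
$g{\left(D,A \right)} = -3 + A + D + \sqrt{6 + A D}$ ($g{\left(D,A \right)} = \left(D + A\right) + \left(-3 + \sqrt{6 + A D}\right) = \left(A + D\right) + \left(-3 + \sqrt{6 + A D}\right) = -3 + A + D + \sqrt{6 + A D}$)
$\frac{- \frac{35}{\left(-1\right) 105} g{\left(J{\left(-3,5 \right)},18 \right)}}{84986} = \frac{- \frac{35}{\left(-1\right) 105} \left(-3 + 18 - 3 + \sqrt{6 + 18 \left(-3\right)}\right)}{84986} = - \frac{35}{-105} \left(-3 + 18 - 3 + \sqrt{6 - 54}\right) \frac{1}{84986} = \left(-35\right) \left(- \frac{1}{105}\right) \left(-3 + 18 - 3 + \sqrt{-48}\right) \frac{1}{84986} = \frac{-3 + 18 - 3 + 4 i \sqrt{3}}{3} \cdot \frac{1}{84986} = \frac{12 + 4 i \sqrt{3}}{3} \cdot \frac{1}{84986} = \left(4 + \frac{4 i \sqrt{3}}{3}\right) \frac{1}{84986} = \frac{2}{42493} + \frac{2 i \sqrt{3}}{127479}$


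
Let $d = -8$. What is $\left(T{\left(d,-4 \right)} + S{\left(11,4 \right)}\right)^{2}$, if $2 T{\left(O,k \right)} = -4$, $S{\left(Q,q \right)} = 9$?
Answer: $49$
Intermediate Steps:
$T{\left(O,k \right)} = -2$ ($T{\left(O,k \right)} = \frac{1}{2} \left(-4\right) = -2$)
$\left(T{\left(d,-4 \right)} + S{\left(11,4 \right)}\right)^{2} = \left(-2 + 9\right)^{2} = 7^{2} = 49$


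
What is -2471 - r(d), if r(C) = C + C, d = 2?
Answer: -2475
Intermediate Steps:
r(C) = 2*C
-2471 - r(d) = -2471 - 2*2 = -2471 - 1*4 = -2471 - 4 = -2475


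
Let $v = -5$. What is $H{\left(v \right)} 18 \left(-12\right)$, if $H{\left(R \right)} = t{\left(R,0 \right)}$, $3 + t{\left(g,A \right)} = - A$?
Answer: $648$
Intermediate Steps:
$t{\left(g,A \right)} = -3 - A$
$H{\left(R \right)} = -3$ ($H{\left(R \right)} = -3 - 0 = -3 + 0 = -3$)
$H{\left(v \right)} 18 \left(-12\right) = \left(-3\right) 18 \left(-12\right) = \left(-54\right) \left(-12\right) = 648$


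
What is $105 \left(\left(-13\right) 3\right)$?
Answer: $-4095$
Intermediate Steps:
$105 \left(\left(-13\right) 3\right) = 105 \left(-39\right) = -4095$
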